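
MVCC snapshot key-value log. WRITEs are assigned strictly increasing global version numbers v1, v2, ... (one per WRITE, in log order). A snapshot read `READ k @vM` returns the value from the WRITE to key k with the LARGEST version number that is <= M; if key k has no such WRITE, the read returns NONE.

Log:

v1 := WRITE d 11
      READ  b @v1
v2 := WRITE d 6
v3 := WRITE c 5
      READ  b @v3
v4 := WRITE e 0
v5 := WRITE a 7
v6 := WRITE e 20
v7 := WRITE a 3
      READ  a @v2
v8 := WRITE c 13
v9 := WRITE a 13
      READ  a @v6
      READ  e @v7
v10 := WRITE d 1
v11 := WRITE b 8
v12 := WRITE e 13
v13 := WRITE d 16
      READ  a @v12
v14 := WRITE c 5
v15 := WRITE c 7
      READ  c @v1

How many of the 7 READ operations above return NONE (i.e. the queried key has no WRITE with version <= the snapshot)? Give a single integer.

Answer: 4

Derivation:
v1: WRITE d=11  (d history now [(1, 11)])
READ b @v1: history=[] -> no version <= 1 -> NONE
v2: WRITE d=6  (d history now [(1, 11), (2, 6)])
v3: WRITE c=5  (c history now [(3, 5)])
READ b @v3: history=[] -> no version <= 3 -> NONE
v4: WRITE e=0  (e history now [(4, 0)])
v5: WRITE a=7  (a history now [(5, 7)])
v6: WRITE e=20  (e history now [(4, 0), (6, 20)])
v7: WRITE a=3  (a history now [(5, 7), (7, 3)])
READ a @v2: history=[(5, 7), (7, 3)] -> no version <= 2 -> NONE
v8: WRITE c=13  (c history now [(3, 5), (8, 13)])
v9: WRITE a=13  (a history now [(5, 7), (7, 3), (9, 13)])
READ a @v6: history=[(5, 7), (7, 3), (9, 13)] -> pick v5 -> 7
READ e @v7: history=[(4, 0), (6, 20)] -> pick v6 -> 20
v10: WRITE d=1  (d history now [(1, 11), (2, 6), (10, 1)])
v11: WRITE b=8  (b history now [(11, 8)])
v12: WRITE e=13  (e history now [(4, 0), (6, 20), (12, 13)])
v13: WRITE d=16  (d history now [(1, 11), (2, 6), (10, 1), (13, 16)])
READ a @v12: history=[(5, 7), (7, 3), (9, 13)] -> pick v9 -> 13
v14: WRITE c=5  (c history now [(3, 5), (8, 13), (14, 5)])
v15: WRITE c=7  (c history now [(3, 5), (8, 13), (14, 5), (15, 7)])
READ c @v1: history=[(3, 5), (8, 13), (14, 5), (15, 7)] -> no version <= 1 -> NONE
Read results in order: ['NONE', 'NONE', 'NONE', '7', '20', '13', 'NONE']
NONE count = 4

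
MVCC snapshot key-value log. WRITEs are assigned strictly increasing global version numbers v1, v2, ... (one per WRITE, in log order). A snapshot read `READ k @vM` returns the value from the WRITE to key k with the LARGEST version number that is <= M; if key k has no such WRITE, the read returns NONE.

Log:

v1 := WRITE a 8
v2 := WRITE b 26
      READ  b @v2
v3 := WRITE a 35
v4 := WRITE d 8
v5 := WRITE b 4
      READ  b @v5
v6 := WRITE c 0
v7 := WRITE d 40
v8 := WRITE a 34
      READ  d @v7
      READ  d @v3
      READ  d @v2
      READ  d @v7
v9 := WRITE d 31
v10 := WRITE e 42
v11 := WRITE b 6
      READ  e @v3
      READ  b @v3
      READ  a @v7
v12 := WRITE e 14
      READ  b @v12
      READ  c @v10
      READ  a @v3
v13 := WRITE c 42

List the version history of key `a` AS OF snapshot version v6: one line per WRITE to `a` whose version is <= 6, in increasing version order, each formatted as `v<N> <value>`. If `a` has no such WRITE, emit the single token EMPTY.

Answer: v1 8
v3 35

Derivation:
Scan writes for key=a with version <= 6:
  v1 WRITE a 8 -> keep
  v2 WRITE b 26 -> skip
  v3 WRITE a 35 -> keep
  v4 WRITE d 8 -> skip
  v5 WRITE b 4 -> skip
  v6 WRITE c 0 -> skip
  v7 WRITE d 40 -> skip
  v8 WRITE a 34 -> drop (> snap)
  v9 WRITE d 31 -> skip
  v10 WRITE e 42 -> skip
  v11 WRITE b 6 -> skip
  v12 WRITE e 14 -> skip
  v13 WRITE c 42 -> skip
Collected: [(1, 8), (3, 35)]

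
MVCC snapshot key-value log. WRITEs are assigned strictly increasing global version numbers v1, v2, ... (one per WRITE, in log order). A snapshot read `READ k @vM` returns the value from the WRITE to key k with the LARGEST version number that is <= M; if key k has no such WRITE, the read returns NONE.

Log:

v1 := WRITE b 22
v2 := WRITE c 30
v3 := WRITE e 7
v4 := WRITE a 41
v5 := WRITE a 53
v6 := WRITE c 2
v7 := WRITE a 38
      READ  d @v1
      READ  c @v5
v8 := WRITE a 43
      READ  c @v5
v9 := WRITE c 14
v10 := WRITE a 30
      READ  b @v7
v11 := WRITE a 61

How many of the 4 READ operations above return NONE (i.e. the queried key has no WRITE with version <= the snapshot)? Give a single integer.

Answer: 1

Derivation:
v1: WRITE b=22  (b history now [(1, 22)])
v2: WRITE c=30  (c history now [(2, 30)])
v3: WRITE e=7  (e history now [(3, 7)])
v4: WRITE a=41  (a history now [(4, 41)])
v5: WRITE a=53  (a history now [(4, 41), (5, 53)])
v6: WRITE c=2  (c history now [(2, 30), (6, 2)])
v7: WRITE a=38  (a history now [(4, 41), (5, 53), (7, 38)])
READ d @v1: history=[] -> no version <= 1 -> NONE
READ c @v5: history=[(2, 30), (6, 2)] -> pick v2 -> 30
v8: WRITE a=43  (a history now [(4, 41), (5, 53), (7, 38), (8, 43)])
READ c @v5: history=[(2, 30), (6, 2)] -> pick v2 -> 30
v9: WRITE c=14  (c history now [(2, 30), (6, 2), (9, 14)])
v10: WRITE a=30  (a history now [(4, 41), (5, 53), (7, 38), (8, 43), (10, 30)])
READ b @v7: history=[(1, 22)] -> pick v1 -> 22
v11: WRITE a=61  (a history now [(4, 41), (5, 53), (7, 38), (8, 43), (10, 30), (11, 61)])
Read results in order: ['NONE', '30', '30', '22']
NONE count = 1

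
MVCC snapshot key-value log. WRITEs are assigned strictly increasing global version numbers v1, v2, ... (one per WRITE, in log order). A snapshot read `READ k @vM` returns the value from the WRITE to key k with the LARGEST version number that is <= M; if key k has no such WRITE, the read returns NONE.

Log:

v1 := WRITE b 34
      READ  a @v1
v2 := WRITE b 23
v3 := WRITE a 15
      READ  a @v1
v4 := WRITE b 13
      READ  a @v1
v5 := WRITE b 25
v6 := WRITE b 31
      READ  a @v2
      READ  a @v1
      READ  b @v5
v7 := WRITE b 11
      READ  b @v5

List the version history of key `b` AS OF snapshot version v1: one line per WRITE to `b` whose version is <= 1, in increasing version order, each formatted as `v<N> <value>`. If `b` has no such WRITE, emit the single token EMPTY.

Answer: v1 34

Derivation:
Scan writes for key=b with version <= 1:
  v1 WRITE b 34 -> keep
  v2 WRITE b 23 -> drop (> snap)
  v3 WRITE a 15 -> skip
  v4 WRITE b 13 -> drop (> snap)
  v5 WRITE b 25 -> drop (> snap)
  v6 WRITE b 31 -> drop (> snap)
  v7 WRITE b 11 -> drop (> snap)
Collected: [(1, 34)]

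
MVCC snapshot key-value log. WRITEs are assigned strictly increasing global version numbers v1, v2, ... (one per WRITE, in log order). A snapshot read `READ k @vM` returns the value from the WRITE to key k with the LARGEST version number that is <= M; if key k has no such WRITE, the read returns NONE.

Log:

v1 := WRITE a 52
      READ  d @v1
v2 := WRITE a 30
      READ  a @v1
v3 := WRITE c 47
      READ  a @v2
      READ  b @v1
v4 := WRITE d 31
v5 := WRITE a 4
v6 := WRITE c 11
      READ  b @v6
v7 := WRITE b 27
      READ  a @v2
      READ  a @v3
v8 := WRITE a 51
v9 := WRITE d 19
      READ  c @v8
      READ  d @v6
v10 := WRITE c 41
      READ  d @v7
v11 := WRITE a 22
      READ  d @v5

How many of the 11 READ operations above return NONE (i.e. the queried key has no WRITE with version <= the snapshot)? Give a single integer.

v1: WRITE a=52  (a history now [(1, 52)])
READ d @v1: history=[] -> no version <= 1 -> NONE
v2: WRITE a=30  (a history now [(1, 52), (2, 30)])
READ a @v1: history=[(1, 52), (2, 30)] -> pick v1 -> 52
v3: WRITE c=47  (c history now [(3, 47)])
READ a @v2: history=[(1, 52), (2, 30)] -> pick v2 -> 30
READ b @v1: history=[] -> no version <= 1 -> NONE
v4: WRITE d=31  (d history now [(4, 31)])
v5: WRITE a=4  (a history now [(1, 52), (2, 30), (5, 4)])
v6: WRITE c=11  (c history now [(3, 47), (6, 11)])
READ b @v6: history=[] -> no version <= 6 -> NONE
v7: WRITE b=27  (b history now [(7, 27)])
READ a @v2: history=[(1, 52), (2, 30), (5, 4)] -> pick v2 -> 30
READ a @v3: history=[(1, 52), (2, 30), (5, 4)] -> pick v2 -> 30
v8: WRITE a=51  (a history now [(1, 52), (2, 30), (5, 4), (8, 51)])
v9: WRITE d=19  (d history now [(4, 31), (9, 19)])
READ c @v8: history=[(3, 47), (6, 11)] -> pick v6 -> 11
READ d @v6: history=[(4, 31), (9, 19)] -> pick v4 -> 31
v10: WRITE c=41  (c history now [(3, 47), (6, 11), (10, 41)])
READ d @v7: history=[(4, 31), (9, 19)] -> pick v4 -> 31
v11: WRITE a=22  (a history now [(1, 52), (2, 30), (5, 4), (8, 51), (11, 22)])
READ d @v5: history=[(4, 31), (9, 19)] -> pick v4 -> 31
Read results in order: ['NONE', '52', '30', 'NONE', 'NONE', '30', '30', '11', '31', '31', '31']
NONE count = 3

Answer: 3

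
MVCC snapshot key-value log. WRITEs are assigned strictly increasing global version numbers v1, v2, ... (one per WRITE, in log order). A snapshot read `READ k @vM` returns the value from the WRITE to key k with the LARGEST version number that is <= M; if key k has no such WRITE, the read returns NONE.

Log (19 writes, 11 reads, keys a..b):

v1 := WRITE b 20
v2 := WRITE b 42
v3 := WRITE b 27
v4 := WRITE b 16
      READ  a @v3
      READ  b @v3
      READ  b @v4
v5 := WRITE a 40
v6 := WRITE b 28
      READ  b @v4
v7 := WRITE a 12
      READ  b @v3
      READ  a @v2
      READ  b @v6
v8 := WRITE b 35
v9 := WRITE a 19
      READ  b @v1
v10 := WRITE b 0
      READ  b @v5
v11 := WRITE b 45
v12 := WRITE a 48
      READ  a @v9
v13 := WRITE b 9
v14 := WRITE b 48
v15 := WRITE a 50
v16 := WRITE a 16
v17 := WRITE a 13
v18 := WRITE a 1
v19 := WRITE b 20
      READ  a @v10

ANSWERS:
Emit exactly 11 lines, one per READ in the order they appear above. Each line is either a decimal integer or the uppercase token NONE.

v1: WRITE b=20  (b history now [(1, 20)])
v2: WRITE b=42  (b history now [(1, 20), (2, 42)])
v3: WRITE b=27  (b history now [(1, 20), (2, 42), (3, 27)])
v4: WRITE b=16  (b history now [(1, 20), (2, 42), (3, 27), (4, 16)])
READ a @v3: history=[] -> no version <= 3 -> NONE
READ b @v3: history=[(1, 20), (2, 42), (3, 27), (4, 16)] -> pick v3 -> 27
READ b @v4: history=[(1, 20), (2, 42), (3, 27), (4, 16)] -> pick v4 -> 16
v5: WRITE a=40  (a history now [(5, 40)])
v6: WRITE b=28  (b history now [(1, 20), (2, 42), (3, 27), (4, 16), (6, 28)])
READ b @v4: history=[(1, 20), (2, 42), (3, 27), (4, 16), (6, 28)] -> pick v4 -> 16
v7: WRITE a=12  (a history now [(5, 40), (7, 12)])
READ b @v3: history=[(1, 20), (2, 42), (3, 27), (4, 16), (6, 28)] -> pick v3 -> 27
READ a @v2: history=[(5, 40), (7, 12)] -> no version <= 2 -> NONE
READ b @v6: history=[(1, 20), (2, 42), (3, 27), (4, 16), (6, 28)] -> pick v6 -> 28
v8: WRITE b=35  (b history now [(1, 20), (2, 42), (3, 27), (4, 16), (6, 28), (8, 35)])
v9: WRITE a=19  (a history now [(5, 40), (7, 12), (9, 19)])
READ b @v1: history=[(1, 20), (2, 42), (3, 27), (4, 16), (6, 28), (8, 35)] -> pick v1 -> 20
v10: WRITE b=0  (b history now [(1, 20), (2, 42), (3, 27), (4, 16), (6, 28), (8, 35), (10, 0)])
READ b @v5: history=[(1, 20), (2, 42), (3, 27), (4, 16), (6, 28), (8, 35), (10, 0)] -> pick v4 -> 16
v11: WRITE b=45  (b history now [(1, 20), (2, 42), (3, 27), (4, 16), (6, 28), (8, 35), (10, 0), (11, 45)])
v12: WRITE a=48  (a history now [(5, 40), (7, 12), (9, 19), (12, 48)])
READ a @v9: history=[(5, 40), (7, 12), (9, 19), (12, 48)] -> pick v9 -> 19
v13: WRITE b=9  (b history now [(1, 20), (2, 42), (3, 27), (4, 16), (6, 28), (8, 35), (10, 0), (11, 45), (13, 9)])
v14: WRITE b=48  (b history now [(1, 20), (2, 42), (3, 27), (4, 16), (6, 28), (8, 35), (10, 0), (11, 45), (13, 9), (14, 48)])
v15: WRITE a=50  (a history now [(5, 40), (7, 12), (9, 19), (12, 48), (15, 50)])
v16: WRITE a=16  (a history now [(5, 40), (7, 12), (9, 19), (12, 48), (15, 50), (16, 16)])
v17: WRITE a=13  (a history now [(5, 40), (7, 12), (9, 19), (12, 48), (15, 50), (16, 16), (17, 13)])
v18: WRITE a=1  (a history now [(5, 40), (7, 12), (9, 19), (12, 48), (15, 50), (16, 16), (17, 13), (18, 1)])
v19: WRITE b=20  (b history now [(1, 20), (2, 42), (3, 27), (4, 16), (6, 28), (8, 35), (10, 0), (11, 45), (13, 9), (14, 48), (19, 20)])
READ a @v10: history=[(5, 40), (7, 12), (9, 19), (12, 48), (15, 50), (16, 16), (17, 13), (18, 1)] -> pick v9 -> 19

Answer: NONE
27
16
16
27
NONE
28
20
16
19
19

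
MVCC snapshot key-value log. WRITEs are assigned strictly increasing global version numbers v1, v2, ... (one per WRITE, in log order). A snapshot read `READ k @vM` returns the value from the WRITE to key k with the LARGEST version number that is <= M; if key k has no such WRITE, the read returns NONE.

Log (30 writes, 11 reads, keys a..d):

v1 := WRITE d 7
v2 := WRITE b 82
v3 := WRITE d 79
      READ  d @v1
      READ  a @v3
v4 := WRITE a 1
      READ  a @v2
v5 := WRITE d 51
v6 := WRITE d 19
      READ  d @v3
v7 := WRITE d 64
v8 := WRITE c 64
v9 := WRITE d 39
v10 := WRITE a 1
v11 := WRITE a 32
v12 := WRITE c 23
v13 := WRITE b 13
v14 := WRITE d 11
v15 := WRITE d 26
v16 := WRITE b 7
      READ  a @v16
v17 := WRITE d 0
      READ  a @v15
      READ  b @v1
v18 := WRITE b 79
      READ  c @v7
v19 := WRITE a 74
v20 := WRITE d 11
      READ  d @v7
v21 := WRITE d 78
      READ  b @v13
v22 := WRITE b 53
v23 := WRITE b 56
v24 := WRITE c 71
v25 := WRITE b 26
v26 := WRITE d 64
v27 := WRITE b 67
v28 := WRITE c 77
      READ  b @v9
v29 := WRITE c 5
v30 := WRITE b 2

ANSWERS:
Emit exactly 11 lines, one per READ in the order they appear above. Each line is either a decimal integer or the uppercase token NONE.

v1: WRITE d=7  (d history now [(1, 7)])
v2: WRITE b=82  (b history now [(2, 82)])
v3: WRITE d=79  (d history now [(1, 7), (3, 79)])
READ d @v1: history=[(1, 7), (3, 79)] -> pick v1 -> 7
READ a @v3: history=[] -> no version <= 3 -> NONE
v4: WRITE a=1  (a history now [(4, 1)])
READ a @v2: history=[(4, 1)] -> no version <= 2 -> NONE
v5: WRITE d=51  (d history now [(1, 7), (3, 79), (5, 51)])
v6: WRITE d=19  (d history now [(1, 7), (3, 79), (5, 51), (6, 19)])
READ d @v3: history=[(1, 7), (3, 79), (5, 51), (6, 19)] -> pick v3 -> 79
v7: WRITE d=64  (d history now [(1, 7), (3, 79), (5, 51), (6, 19), (7, 64)])
v8: WRITE c=64  (c history now [(8, 64)])
v9: WRITE d=39  (d history now [(1, 7), (3, 79), (5, 51), (6, 19), (7, 64), (9, 39)])
v10: WRITE a=1  (a history now [(4, 1), (10, 1)])
v11: WRITE a=32  (a history now [(4, 1), (10, 1), (11, 32)])
v12: WRITE c=23  (c history now [(8, 64), (12, 23)])
v13: WRITE b=13  (b history now [(2, 82), (13, 13)])
v14: WRITE d=11  (d history now [(1, 7), (3, 79), (5, 51), (6, 19), (7, 64), (9, 39), (14, 11)])
v15: WRITE d=26  (d history now [(1, 7), (3, 79), (5, 51), (6, 19), (7, 64), (9, 39), (14, 11), (15, 26)])
v16: WRITE b=7  (b history now [(2, 82), (13, 13), (16, 7)])
READ a @v16: history=[(4, 1), (10, 1), (11, 32)] -> pick v11 -> 32
v17: WRITE d=0  (d history now [(1, 7), (3, 79), (5, 51), (6, 19), (7, 64), (9, 39), (14, 11), (15, 26), (17, 0)])
READ a @v15: history=[(4, 1), (10, 1), (11, 32)] -> pick v11 -> 32
READ b @v1: history=[(2, 82), (13, 13), (16, 7)] -> no version <= 1 -> NONE
v18: WRITE b=79  (b history now [(2, 82), (13, 13), (16, 7), (18, 79)])
READ c @v7: history=[(8, 64), (12, 23)] -> no version <= 7 -> NONE
v19: WRITE a=74  (a history now [(4, 1), (10, 1), (11, 32), (19, 74)])
v20: WRITE d=11  (d history now [(1, 7), (3, 79), (5, 51), (6, 19), (7, 64), (9, 39), (14, 11), (15, 26), (17, 0), (20, 11)])
READ d @v7: history=[(1, 7), (3, 79), (5, 51), (6, 19), (7, 64), (9, 39), (14, 11), (15, 26), (17, 0), (20, 11)] -> pick v7 -> 64
v21: WRITE d=78  (d history now [(1, 7), (3, 79), (5, 51), (6, 19), (7, 64), (9, 39), (14, 11), (15, 26), (17, 0), (20, 11), (21, 78)])
READ b @v13: history=[(2, 82), (13, 13), (16, 7), (18, 79)] -> pick v13 -> 13
v22: WRITE b=53  (b history now [(2, 82), (13, 13), (16, 7), (18, 79), (22, 53)])
v23: WRITE b=56  (b history now [(2, 82), (13, 13), (16, 7), (18, 79), (22, 53), (23, 56)])
v24: WRITE c=71  (c history now [(8, 64), (12, 23), (24, 71)])
v25: WRITE b=26  (b history now [(2, 82), (13, 13), (16, 7), (18, 79), (22, 53), (23, 56), (25, 26)])
v26: WRITE d=64  (d history now [(1, 7), (3, 79), (5, 51), (6, 19), (7, 64), (9, 39), (14, 11), (15, 26), (17, 0), (20, 11), (21, 78), (26, 64)])
v27: WRITE b=67  (b history now [(2, 82), (13, 13), (16, 7), (18, 79), (22, 53), (23, 56), (25, 26), (27, 67)])
v28: WRITE c=77  (c history now [(8, 64), (12, 23), (24, 71), (28, 77)])
READ b @v9: history=[(2, 82), (13, 13), (16, 7), (18, 79), (22, 53), (23, 56), (25, 26), (27, 67)] -> pick v2 -> 82
v29: WRITE c=5  (c history now [(8, 64), (12, 23), (24, 71), (28, 77), (29, 5)])
v30: WRITE b=2  (b history now [(2, 82), (13, 13), (16, 7), (18, 79), (22, 53), (23, 56), (25, 26), (27, 67), (30, 2)])

Answer: 7
NONE
NONE
79
32
32
NONE
NONE
64
13
82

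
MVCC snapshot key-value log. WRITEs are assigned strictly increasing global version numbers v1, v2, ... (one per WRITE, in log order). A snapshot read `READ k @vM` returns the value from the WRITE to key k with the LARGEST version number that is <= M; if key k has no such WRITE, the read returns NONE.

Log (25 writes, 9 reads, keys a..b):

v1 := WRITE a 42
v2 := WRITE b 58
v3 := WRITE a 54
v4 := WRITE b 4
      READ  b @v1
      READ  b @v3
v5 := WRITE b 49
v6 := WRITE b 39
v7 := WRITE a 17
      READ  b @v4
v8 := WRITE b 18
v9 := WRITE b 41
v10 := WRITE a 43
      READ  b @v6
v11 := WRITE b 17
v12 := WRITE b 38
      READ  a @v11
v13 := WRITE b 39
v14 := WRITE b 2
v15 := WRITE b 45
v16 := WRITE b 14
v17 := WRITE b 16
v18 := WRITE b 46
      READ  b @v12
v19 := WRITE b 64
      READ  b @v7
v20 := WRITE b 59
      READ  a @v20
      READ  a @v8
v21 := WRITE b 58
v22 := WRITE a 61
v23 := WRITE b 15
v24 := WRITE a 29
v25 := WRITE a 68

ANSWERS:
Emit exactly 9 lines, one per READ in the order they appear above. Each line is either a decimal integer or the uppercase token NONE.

v1: WRITE a=42  (a history now [(1, 42)])
v2: WRITE b=58  (b history now [(2, 58)])
v3: WRITE a=54  (a history now [(1, 42), (3, 54)])
v4: WRITE b=4  (b history now [(2, 58), (4, 4)])
READ b @v1: history=[(2, 58), (4, 4)] -> no version <= 1 -> NONE
READ b @v3: history=[(2, 58), (4, 4)] -> pick v2 -> 58
v5: WRITE b=49  (b history now [(2, 58), (4, 4), (5, 49)])
v6: WRITE b=39  (b history now [(2, 58), (4, 4), (5, 49), (6, 39)])
v7: WRITE a=17  (a history now [(1, 42), (3, 54), (7, 17)])
READ b @v4: history=[(2, 58), (4, 4), (5, 49), (6, 39)] -> pick v4 -> 4
v8: WRITE b=18  (b history now [(2, 58), (4, 4), (5, 49), (6, 39), (8, 18)])
v9: WRITE b=41  (b history now [(2, 58), (4, 4), (5, 49), (6, 39), (8, 18), (9, 41)])
v10: WRITE a=43  (a history now [(1, 42), (3, 54), (7, 17), (10, 43)])
READ b @v6: history=[(2, 58), (4, 4), (5, 49), (6, 39), (8, 18), (9, 41)] -> pick v6 -> 39
v11: WRITE b=17  (b history now [(2, 58), (4, 4), (5, 49), (6, 39), (8, 18), (9, 41), (11, 17)])
v12: WRITE b=38  (b history now [(2, 58), (4, 4), (5, 49), (6, 39), (8, 18), (9, 41), (11, 17), (12, 38)])
READ a @v11: history=[(1, 42), (3, 54), (7, 17), (10, 43)] -> pick v10 -> 43
v13: WRITE b=39  (b history now [(2, 58), (4, 4), (5, 49), (6, 39), (8, 18), (9, 41), (11, 17), (12, 38), (13, 39)])
v14: WRITE b=2  (b history now [(2, 58), (4, 4), (5, 49), (6, 39), (8, 18), (9, 41), (11, 17), (12, 38), (13, 39), (14, 2)])
v15: WRITE b=45  (b history now [(2, 58), (4, 4), (5, 49), (6, 39), (8, 18), (9, 41), (11, 17), (12, 38), (13, 39), (14, 2), (15, 45)])
v16: WRITE b=14  (b history now [(2, 58), (4, 4), (5, 49), (6, 39), (8, 18), (9, 41), (11, 17), (12, 38), (13, 39), (14, 2), (15, 45), (16, 14)])
v17: WRITE b=16  (b history now [(2, 58), (4, 4), (5, 49), (6, 39), (8, 18), (9, 41), (11, 17), (12, 38), (13, 39), (14, 2), (15, 45), (16, 14), (17, 16)])
v18: WRITE b=46  (b history now [(2, 58), (4, 4), (5, 49), (6, 39), (8, 18), (9, 41), (11, 17), (12, 38), (13, 39), (14, 2), (15, 45), (16, 14), (17, 16), (18, 46)])
READ b @v12: history=[(2, 58), (4, 4), (5, 49), (6, 39), (8, 18), (9, 41), (11, 17), (12, 38), (13, 39), (14, 2), (15, 45), (16, 14), (17, 16), (18, 46)] -> pick v12 -> 38
v19: WRITE b=64  (b history now [(2, 58), (4, 4), (5, 49), (6, 39), (8, 18), (9, 41), (11, 17), (12, 38), (13, 39), (14, 2), (15, 45), (16, 14), (17, 16), (18, 46), (19, 64)])
READ b @v7: history=[(2, 58), (4, 4), (5, 49), (6, 39), (8, 18), (9, 41), (11, 17), (12, 38), (13, 39), (14, 2), (15, 45), (16, 14), (17, 16), (18, 46), (19, 64)] -> pick v6 -> 39
v20: WRITE b=59  (b history now [(2, 58), (4, 4), (5, 49), (6, 39), (8, 18), (9, 41), (11, 17), (12, 38), (13, 39), (14, 2), (15, 45), (16, 14), (17, 16), (18, 46), (19, 64), (20, 59)])
READ a @v20: history=[(1, 42), (3, 54), (7, 17), (10, 43)] -> pick v10 -> 43
READ a @v8: history=[(1, 42), (3, 54), (7, 17), (10, 43)] -> pick v7 -> 17
v21: WRITE b=58  (b history now [(2, 58), (4, 4), (5, 49), (6, 39), (8, 18), (9, 41), (11, 17), (12, 38), (13, 39), (14, 2), (15, 45), (16, 14), (17, 16), (18, 46), (19, 64), (20, 59), (21, 58)])
v22: WRITE a=61  (a history now [(1, 42), (3, 54), (7, 17), (10, 43), (22, 61)])
v23: WRITE b=15  (b history now [(2, 58), (4, 4), (5, 49), (6, 39), (8, 18), (9, 41), (11, 17), (12, 38), (13, 39), (14, 2), (15, 45), (16, 14), (17, 16), (18, 46), (19, 64), (20, 59), (21, 58), (23, 15)])
v24: WRITE a=29  (a history now [(1, 42), (3, 54), (7, 17), (10, 43), (22, 61), (24, 29)])
v25: WRITE a=68  (a history now [(1, 42), (3, 54), (7, 17), (10, 43), (22, 61), (24, 29), (25, 68)])

Answer: NONE
58
4
39
43
38
39
43
17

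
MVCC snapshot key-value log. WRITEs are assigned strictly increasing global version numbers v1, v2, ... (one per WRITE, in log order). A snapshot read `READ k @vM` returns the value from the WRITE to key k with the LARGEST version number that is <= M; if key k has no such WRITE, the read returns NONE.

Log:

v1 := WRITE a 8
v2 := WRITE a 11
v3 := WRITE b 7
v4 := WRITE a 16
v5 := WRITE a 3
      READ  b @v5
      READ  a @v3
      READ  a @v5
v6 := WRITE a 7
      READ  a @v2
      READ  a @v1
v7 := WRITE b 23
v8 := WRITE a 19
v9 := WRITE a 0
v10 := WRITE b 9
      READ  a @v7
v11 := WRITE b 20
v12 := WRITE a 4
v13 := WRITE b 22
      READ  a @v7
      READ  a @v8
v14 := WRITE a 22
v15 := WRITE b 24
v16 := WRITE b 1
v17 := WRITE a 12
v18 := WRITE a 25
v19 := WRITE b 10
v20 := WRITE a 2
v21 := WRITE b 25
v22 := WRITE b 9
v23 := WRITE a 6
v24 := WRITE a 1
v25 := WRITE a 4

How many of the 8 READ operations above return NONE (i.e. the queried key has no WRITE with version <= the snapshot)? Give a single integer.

Answer: 0

Derivation:
v1: WRITE a=8  (a history now [(1, 8)])
v2: WRITE a=11  (a history now [(1, 8), (2, 11)])
v3: WRITE b=7  (b history now [(3, 7)])
v4: WRITE a=16  (a history now [(1, 8), (2, 11), (4, 16)])
v5: WRITE a=3  (a history now [(1, 8), (2, 11), (4, 16), (5, 3)])
READ b @v5: history=[(3, 7)] -> pick v3 -> 7
READ a @v3: history=[(1, 8), (2, 11), (4, 16), (5, 3)] -> pick v2 -> 11
READ a @v5: history=[(1, 8), (2, 11), (4, 16), (5, 3)] -> pick v5 -> 3
v6: WRITE a=7  (a history now [(1, 8), (2, 11), (4, 16), (5, 3), (6, 7)])
READ a @v2: history=[(1, 8), (2, 11), (4, 16), (5, 3), (6, 7)] -> pick v2 -> 11
READ a @v1: history=[(1, 8), (2, 11), (4, 16), (5, 3), (6, 7)] -> pick v1 -> 8
v7: WRITE b=23  (b history now [(3, 7), (7, 23)])
v8: WRITE a=19  (a history now [(1, 8), (2, 11), (4, 16), (5, 3), (6, 7), (8, 19)])
v9: WRITE a=0  (a history now [(1, 8), (2, 11), (4, 16), (5, 3), (6, 7), (8, 19), (9, 0)])
v10: WRITE b=9  (b history now [(3, 7), (7, 23), (10, 9)])
READ a @v7: history=[(1, 8), (2, 11), (4, 16), (5, 3), (6, 7), (8, 19), (9, 0)] -> pick v6 -> 7
v11: WRITE b=20  (b history now [(3, 7), (7, 23), (10, 9), (11, 20)])
v12: WRITE a=4  (a history now [(1, 8), (2, 11), (4, 16), (5, 3), (6, 7), (8, 19), (9, 0), (12, 4)])
v13: WRITE b=22  (b history now [(3, 7), (7, 23), (10, 9), (11, 20), (13, 22)])
READ a @v7: history=[(1, 8), (2, 11), (4, 16), (5, 3), (6, 7), (8, 19), (9, 0), (12, 4)] -> pick v6 -> 7
READ a @v8: history=[(1, 8), (2, 11), (4, 16), (5, 3), (6, 7), (8, 19), (9, 0), (12, 4)] -> pick v8 -> 19
v14: WRITE a=22  (a history now [(1, 8), (2, 11), (4, 16), (5, 3), (6, 7), (8, 19), (9, 0), (12, 4), (14, 22)])
v15: WRITE b=24  (b history now [(3, 7), (7, 23), (10, 9), (11, 20), (13, 22), (15, 24)])
v16: WRITE b=1  (b history now [(3, 7), (7, 23), (10, 9), (11, 20), (13, 22), (15, 24), (16, 1)])
v17: WRITE a=12  (a history now [(1, 8), (2, 11), (4, 16), (5, 3), (6, 7), (8, 19), (9, 0), (12, 4), (14, 22), (17, 12)])
v18: WRITE a=25  (a history now [(1, 8), (2, 11), (4, 16), (5, 3), (6, 7), (8, 19), (9, 0), (12, 4), (14, 22), (17, 12), (18, 25)])
v19: WRITE b=10  (b history now [(3, 7), (7, 23), (10, 9), (11, 20), (13, 22), (15, 24), (16, 1), (19, 10)])
v20: WRITE a=2  (a history now [(1, 8), (2, 11), (4, 16), (5, 3), (6, 7), (8, 19), (9, 0), (12, 4), (14, 22), (17, 12), (18, 25), (20, 2)])
v21: WRITE b=25  (b history now [(3, 7), (7, 23), (10, 9), (11, 20), (13, 22), (15, 24), (16, 1), (19, 10), (21, 25)])
v22: WRITE b=9  (b history now [(3, 7), (7, 23), (10, 9), (11, 20), (13, 22), (15, 24), (16, 1), (19, 10), (21, 25), (22, 9)])
v23: WRITE a=6  (a history now [(1, 8), (2, 11), (4, 16), (5, 3), (6, 7), (8, 19), (9, 0), (12, 4), (14, 22), (17, 12), (18, 25), (20, 2), (23, 6)])
v24: WRITE a=1  (a history now [(1, 8), (2, 11), (4, 16), (5, 3), (6, 7), (8, 19), (9, 0), (12, 4), (14, 22), (17, 12), (18, 25), (20, 2), (23, 6), (24, 1)])
v25: WRITE a=4  (a history now [(1, 8), (2, 11), (4, 16), (5, 3), (6, 7), (8, 19), (9, 0), (12, 4), (14, 22), (17, 12), (18, 25), (20, 2), (23, 6), (24, 1), (25, 4)])
Read results in order: ['7', '11', '3', '11', '8', '7', '7', '19']
NONE count = 0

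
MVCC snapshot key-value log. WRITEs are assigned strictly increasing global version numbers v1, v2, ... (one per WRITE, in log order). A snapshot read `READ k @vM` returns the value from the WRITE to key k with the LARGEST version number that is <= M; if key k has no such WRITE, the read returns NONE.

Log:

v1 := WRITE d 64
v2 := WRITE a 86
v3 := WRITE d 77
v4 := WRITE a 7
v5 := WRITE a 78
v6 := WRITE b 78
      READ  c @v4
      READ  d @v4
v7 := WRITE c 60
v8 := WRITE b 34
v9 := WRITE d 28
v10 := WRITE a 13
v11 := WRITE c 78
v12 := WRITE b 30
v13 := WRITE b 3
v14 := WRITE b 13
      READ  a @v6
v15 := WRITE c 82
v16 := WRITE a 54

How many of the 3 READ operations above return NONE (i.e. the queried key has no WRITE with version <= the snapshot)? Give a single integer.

v1: WRITE d=64  (d history now [(1, 64)])
v2: WRITE a=86  (a history now [(2, 86)])
v3: WRITE d=77  (d history now [(1, 64), (3, 77)])
v4: WRITE a=7  (a history now [(2, 86), (4, 7)])
v5: WRITE a=78  (a history now [(2, 86), (4, 7), (5, 78)])
v6: WRITE b=78  (b history now [(6, 78)])
READ c @v4: history=[] -> no version <= 4 -> NONE
READ d @v4: history=[(1, 64), (3, 77)] -> pick v3 -> 77
v7: WRITE c=60  (c history now [(7, 60)])
v8: WRITE b=34  (b history now [(6, 78), (8, 34)])
v9: WRITE d=28  (d history now [(1, 64), (3, 77), (9, 28)])
v10: WRITE a=13  (a history now [(2, 86), (4, 7), (5, 78), (10, 13)])
v11: WRITE c=78  (c history now [(7, 60), (11, 78)])
v12: WRITE b=30  (b history now [(6, 78), (8, 34), (12, 30)])
v13: WRITE b=3  (b history now [(6, 78), (8, 34), (12, 30), (13, 3)])
v14: WRITE b=13  (b history now [(6, 78), (8, 34), (12, 30), (13, 3), (14, 13)])
READ a @v6: history=[(2, 86), (4, 7), (5, 78), (10, 13)] -> pick v5 -> 78
v15: WRITE c=82  (c history now [(7, 60), (11, 78), (15, 82)])
v16: WRITE a=54  (a history now [(2, 86), (4, 7), (5, 78), (10, 13), (16, 54)])
Read results in order: ['NONE', '77', '78']
NONE count = 1

Answer: 1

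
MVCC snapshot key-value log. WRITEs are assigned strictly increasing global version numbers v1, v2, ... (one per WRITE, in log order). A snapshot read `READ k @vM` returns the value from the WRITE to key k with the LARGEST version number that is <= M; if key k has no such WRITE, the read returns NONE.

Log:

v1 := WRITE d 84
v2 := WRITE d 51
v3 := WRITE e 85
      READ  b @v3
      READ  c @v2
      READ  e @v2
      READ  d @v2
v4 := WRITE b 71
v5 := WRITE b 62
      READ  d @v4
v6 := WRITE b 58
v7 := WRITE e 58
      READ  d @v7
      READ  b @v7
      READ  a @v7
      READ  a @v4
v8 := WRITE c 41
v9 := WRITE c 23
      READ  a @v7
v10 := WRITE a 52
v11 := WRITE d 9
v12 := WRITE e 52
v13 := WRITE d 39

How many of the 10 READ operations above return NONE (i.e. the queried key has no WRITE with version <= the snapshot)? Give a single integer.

v1: WRITE d=84  (d history now [(1, 84)])
v2: WRITE d=51  (d history now [(1, 84), (2, 51)])
v3: WRITE e=85  (e history now [(3, 85)])
READ b @v3: history=[] -> no version <= 3 -> NONE
READ c @v2: history=[] -> no version <= 2 -> NONE
READ e @v2: history=[(3, 85)] -> no version <= 2 -> NONE
READ d @v2: history=[(1, 84), (2, 51)] -> pick v2 -> 51
v4: WRITE b=71  (b history now [(4, 71)])
v5: WRITE b=62  (b history now [(4, 71), (5, 62)])
READ d @v4: history=[(1, 84), (2, 51)] -> pick v2 -> 51
v6: WRITE b=58  (b history now [(4, 71), (5, 62), (6, 58)])
v7: WRITE e=58  (e history now [(3, 85), (7, 58)])
READ d @v7: history=[(1, 84), (2, 51)] -> pick v2 -> 51
READ b @v7: history=[(4, 71), (5, 62), (6, 58)] -> pick v6 -> 58
READ a @v7: history=[] -> no version <= 7 -> NONE
READ a @v4: history=[] -> no version <= 4 -> NONE
v8: WRITE c=41  (c history now [(8, 41)])
v9: WRITE c=23  (c history now [(8, 41), (9, 23)])
READ a @v7: history=[] -> no version <= 7 -> NONE
v10: WRITE a=52  (a history now [(10, 52)])
v11: WRITE d=9  (d history now [(1, 84), (2, 51), (11, 9)])
v12: WRITE e=52  (e history now [(3, 85), (7, 58), (12, 52)])
v13: WRITE d=39  (d history now [(1, 84), (2, 51), (11, 9), (13, 39)])
Read results in order: ['NONE', 'NONE', 'NONE', '51', '51', '51', '58', 'NONE', 'NONE', 'NONE']
NONE count = 6

Answer: 6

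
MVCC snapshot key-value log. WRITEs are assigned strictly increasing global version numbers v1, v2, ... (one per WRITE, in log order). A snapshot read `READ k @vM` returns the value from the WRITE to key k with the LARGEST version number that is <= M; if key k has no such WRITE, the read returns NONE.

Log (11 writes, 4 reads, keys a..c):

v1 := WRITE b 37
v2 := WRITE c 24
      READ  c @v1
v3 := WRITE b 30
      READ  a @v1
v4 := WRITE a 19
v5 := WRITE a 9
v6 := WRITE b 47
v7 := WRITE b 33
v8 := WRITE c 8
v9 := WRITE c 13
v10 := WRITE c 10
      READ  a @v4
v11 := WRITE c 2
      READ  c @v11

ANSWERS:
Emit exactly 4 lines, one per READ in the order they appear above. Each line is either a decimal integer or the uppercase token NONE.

v1: WRITE b=37  (b history now [(1, 37)])
v2: WRITE c=24  (c history now [(2, 24)])
READ c @v1: history=[(2, 24)] -> no version <= 1 -> NONE
v3: WRITE b=30  (b history now [(1, 37), (3, 30)])
READ a @v1: history=[] -> no version <= 1 -> NONE
v4: WRITE a=19  (a history now [(4, 19)])
v5: WRITE a=9  (a history now [(4, 19), (5, 9)])
v6: WRITE b=47  (b history now [(1, 37), (3, 30), (6, 47)])
v7: WRITE b=33  (b history now [(1, 37), (3, 30), (6, 47), (7, 33)])
v8: WRITE c=8  (c history now [(2, 24), (8, 8)])
v9: WRITE c=13  (c history now [(2, 24), (8, 8), (9, 13)])
v10: WRITE c=10  (c history now [(2, 24), (8, 8), (9, 13), (10, 10)])
READ a @v4: history=[(4, 19), (5, 9)] -> pick v4 -> 19
v11: WRITE c=2  (c history now [(2, 24), (8, 8), (9, 13), (10, 10), (11, 2)])
READ c @v11: history=[(2, 24), (8, 8), (9, 13), (10, 10), (11, 2)] -> pick v11 -> 2

Answer: NONE
NONE
19
2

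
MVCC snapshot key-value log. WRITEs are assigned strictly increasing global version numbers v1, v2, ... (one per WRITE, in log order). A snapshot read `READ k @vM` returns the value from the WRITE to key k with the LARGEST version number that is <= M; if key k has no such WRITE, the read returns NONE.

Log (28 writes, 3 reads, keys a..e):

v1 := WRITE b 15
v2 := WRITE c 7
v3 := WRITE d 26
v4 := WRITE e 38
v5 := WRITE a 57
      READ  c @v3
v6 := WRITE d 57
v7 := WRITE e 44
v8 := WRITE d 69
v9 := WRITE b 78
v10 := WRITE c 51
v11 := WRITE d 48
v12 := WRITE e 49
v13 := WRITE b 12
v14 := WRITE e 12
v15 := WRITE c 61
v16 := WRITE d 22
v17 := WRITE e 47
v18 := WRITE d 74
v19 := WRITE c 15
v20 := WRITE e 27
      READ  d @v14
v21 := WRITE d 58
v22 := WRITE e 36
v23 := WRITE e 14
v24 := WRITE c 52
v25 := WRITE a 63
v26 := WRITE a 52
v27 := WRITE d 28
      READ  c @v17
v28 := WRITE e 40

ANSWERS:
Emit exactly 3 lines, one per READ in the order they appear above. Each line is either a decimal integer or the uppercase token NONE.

v1: WRITE b=15  (b history now [(1, 15)])
v2: WRITE c=7  (c history now [(2, 7)])
v3: WRITE d=26  (d history now [(3, 26)])
v4: WRITE e=38  (e history now [(4, 38)])
v5: WRITE a=57  (a history now [(5, 57)])
READ c @v3: history=[(2, 7)] -> pick v2 -> 7
v6: WRITE d=57  (d history now [(3, 26), (6, 57)])
v7: WRITE e=44  (e history now [(4, 38), (7, 44)])
v8: WRITE d=69  (d history now [(3, 26), (6, 57), (8, 69)])
v9: WRITE b=78  (b history now [(1, 15), (9, 78)])
v10: WRITE c=51  (c history now [(2, 7), (10, 51)])
v11: WRITE d=48  (d history now [(3, 26), (6, 57), (8, 69), (11, 48)])
v12: WRITE e=49  (e history now [(4, 38), (7, 44), (12, 49)])
v13: WRITE b=12  (b history now [(1, 15), (9, 78), (13, 12)])
v14: WRITE e=12  (e history now [(4, 38), (7, 44), (12, 49), (14, 12)])
v15: WRITE c=61  (c history now [(2, 7), (10, 51), (15, 61)])
v16: WRITE d=22  (d history now [(3, 26), (6, 57), (8, 69), (11, 48), (16, 22)])
v17: WRITE e=47  (e history now [(4, 38), (7, 44), (12, 49), (14, 12), (17, 47)])
v18: WRITE d=74  (d history now [(3, 26), (6, 57), (8, 69), (11, 48), (16, 22), (18, 74)])
v19: WRITE c=15  (c history now [(2, 7), (10, 51), (15, 61), (19, 15)])
v20: WRITE e=27  (e history now [(4, 38), (7, 44), (12, 49), (14, 12), (17, 47), (20, 27)])
READ d @v14: history=[(3, 26), (6, 57), (8, 69), (11, 48), (16, 22), (18, 74)] -> pick v11 -> 48
v21: WRITE d=58  (d history now [(3, 26), (6, 57), (8, 69), (11, 48), (16, 22), (18, 74), (21, 58)])
v22: WRITE e=36  (e history now [(4, 38), (7, 44), (12, 49), (14, 12), (17, 47), (20, 27), (22, 36)])
v23: WRITE e=14  (e history now [(4, 38), (7, 44), (12, 49), (14, 12), (17, 47), (20, 27), (22, 36), (23, 14)])
v24: WRITE c=52  (c history now [(2, 7), (10, 51), (15, 61), (19, 15), (24, 52)])
v25: WRITE a=63  (a history now [(5, 57), (25, 63)])
v26: WRITE a=52  (a history now [(5, 57), (25, 63), (26, 52)])
v27: WRITE d=28  (d history now [(3, 26), (6, 57), (8, 69), (11, 48), (16, 22), (18, 74), (21, 58), (27, 28)])
READ c @v17: history=[(2, 7), (10, 51), (15, 61), (19, 15), (24, 52)] -> pick v15 -> 61
v28: WRITE e=40  (e history now [(4, 38), (7, 44), (12, 49), (14, 12), (17, 47), (20, 27), (22, 36), (23, 14), (28, 40)])

Answer: 7
48
61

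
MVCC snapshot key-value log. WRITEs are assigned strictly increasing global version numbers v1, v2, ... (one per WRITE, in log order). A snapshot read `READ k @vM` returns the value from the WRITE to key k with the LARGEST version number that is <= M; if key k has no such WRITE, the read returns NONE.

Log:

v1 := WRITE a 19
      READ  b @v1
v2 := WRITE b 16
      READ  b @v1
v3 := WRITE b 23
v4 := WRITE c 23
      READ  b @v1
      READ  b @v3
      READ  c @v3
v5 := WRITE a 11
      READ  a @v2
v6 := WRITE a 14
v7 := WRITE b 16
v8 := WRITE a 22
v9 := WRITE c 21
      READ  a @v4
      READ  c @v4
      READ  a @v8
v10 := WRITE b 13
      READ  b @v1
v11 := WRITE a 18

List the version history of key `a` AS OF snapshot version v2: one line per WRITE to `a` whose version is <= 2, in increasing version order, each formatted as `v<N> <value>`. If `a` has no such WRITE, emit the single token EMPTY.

Answer: v1 19

Derivation:
Scan writes for key=a with version <= 2:
  v1 WRITE a 19 -> keep
  v2 WRITE b 16 -> skip
  v3 WRITE b 23 -> skip
  v4 WRITE c 23 -> skip
  v5 WRITE a 11 -> drop (> snap)
  v6 WRITE a 14 -> drop (> snap)
  v7 WRITE b 16 -> skip
  v8 WRITE a 22 -> drop (> snap)
  v9 WRITE c 21 -> skip
  v10 WRITE b 13 -> skip
  v11 WRITE a 18 -> drop (> snap)
Collected: [(1, 19)]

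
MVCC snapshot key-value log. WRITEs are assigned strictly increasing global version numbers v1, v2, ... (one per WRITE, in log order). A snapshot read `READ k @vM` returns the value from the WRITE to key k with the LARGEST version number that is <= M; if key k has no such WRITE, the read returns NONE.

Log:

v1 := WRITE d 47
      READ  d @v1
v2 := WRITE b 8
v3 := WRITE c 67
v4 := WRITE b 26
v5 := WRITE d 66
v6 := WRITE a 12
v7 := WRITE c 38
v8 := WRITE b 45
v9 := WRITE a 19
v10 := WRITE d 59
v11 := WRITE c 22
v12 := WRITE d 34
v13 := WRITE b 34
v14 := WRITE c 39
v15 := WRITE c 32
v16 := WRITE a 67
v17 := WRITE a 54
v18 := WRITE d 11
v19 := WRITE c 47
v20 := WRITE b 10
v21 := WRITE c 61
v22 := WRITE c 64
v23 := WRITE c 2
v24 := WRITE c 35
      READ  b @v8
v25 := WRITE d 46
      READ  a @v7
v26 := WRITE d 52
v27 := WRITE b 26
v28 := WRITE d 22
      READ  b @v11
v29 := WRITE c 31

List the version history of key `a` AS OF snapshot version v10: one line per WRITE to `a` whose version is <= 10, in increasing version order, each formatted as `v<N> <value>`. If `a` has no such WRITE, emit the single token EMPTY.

Answer: v6 12
v9 19

Derivation:
Scan writes for key=a with version <= 10:
  v1 WRITE d 47 -> skip
  v2 WRITE b 8 -> skip
  v3 WRITE c 67 -> skip
  v4 WRITE b 26 -> skip
  v5 WRITE d 66 -> skip
  v6 WRITE a 12 -> keep
  v7 WRITE c 38 -> skip
  v8 WRITE b 45 -> skip
  v9 WRITE a 19 -> keep
  v10 WRITE d 59 -> skip
  v11 WRITE c 22 -> skip
  v12 WRITE d 34 -> skip
  v13 WRITE b 34 -> skip
  v14 WRITE c 39 -> skip
  v15 WRITE c 32 -> skip
  v16 WRITE a 67 -> drop (> snap)
  v17 WRITE a 54 -> drop (> snap)
  v18 WRITE d 11 -> skip
  v19 WRITE c 47 -> skip
  v20 WRITE b 10 -> skip
  v21 WRITE c 61 -> skip
  v22 WRITE c 64 -> skip
  v23 WRITE c 2 -> skip
  v24 WRITE c 35 -> skip
  v25 WRITE d 46 -> skip
  v26 WRITE d 52 -> skip
  v27 WRITE b 26 -> skip
  v28 WRITE d 22 -> skip
  v29 WRITE c 31 -> skip
Collected: [(6, 12), (9, 19)]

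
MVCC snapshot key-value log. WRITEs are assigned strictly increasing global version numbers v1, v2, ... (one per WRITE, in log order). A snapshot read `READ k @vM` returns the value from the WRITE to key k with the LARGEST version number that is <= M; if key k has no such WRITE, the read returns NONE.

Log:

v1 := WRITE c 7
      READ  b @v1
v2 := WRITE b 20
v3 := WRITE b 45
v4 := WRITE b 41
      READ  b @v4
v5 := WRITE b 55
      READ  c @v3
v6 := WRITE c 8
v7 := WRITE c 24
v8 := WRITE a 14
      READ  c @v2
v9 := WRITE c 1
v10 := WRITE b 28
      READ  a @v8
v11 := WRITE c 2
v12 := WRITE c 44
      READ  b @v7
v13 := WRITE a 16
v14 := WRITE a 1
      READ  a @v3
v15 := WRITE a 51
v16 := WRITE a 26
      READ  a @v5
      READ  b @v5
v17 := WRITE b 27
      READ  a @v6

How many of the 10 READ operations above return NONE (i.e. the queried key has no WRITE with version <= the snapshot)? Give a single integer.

v1: WRITE c=7  (c history now [(1, 7)])
READ b @v1: history=[] -> no version <= 1 -> NONE
v2: WRITE b=20  (b history now [(2, 20)])
v3: WRITE b=45  (b history now [(2, 20), (3, 45)])
v4: WRITE b=41  (b history now [(2, 20), (3, 45), (4, 41)])
READ b @v4: history=[(2, 20), (3, 45), (4, 41)] -> pick v4 -> 41
v5: WRITE b=55  (b history now [(2, 20), (3, 45), (4, 41), (5, 55)])
READ c @v3: history=[(1, 7)] -> pick v1 -> 7
v6: WRITE c=8  (c history now [(1, 7), (6, 8)])
v7: WRITE c=24  (c history now [(1, 7), (6, 8), (7, 24)])
v8: WRITE a=14  (a history now [(8, 14)])
READ c @v2: history=[(1, 7), (6, 8), (7, 24)] -> pick v1 -> 7
v9: WRITE c=1  (c history now [(1, 7), (6, 8), (7, 24), (9, 1)])
v10: WRITE b=28  (b history now [(2, 20), (3, 45), (4, 41), (5, 55), (10, 28)])
READ a @v8: history=[(8, 14)] -> pick v8 -> 14
v11: WRITE c=2  (c history now [(1, 7), (6, 8), (7, 24), (9, 1), (11, 2)])
v12: WRITE c=44  (c history now [(1, 7), (6, 8), (7, 24), (9, 1), (11, 2), (12, 44)])
READ b @v7: history=[(2, 20), (3, 45), (4, 41), (5, 55), (10, 28)] -> pick v5 -> 55
v13: WRITE a=16  (a history now [(8, 14), (13, 16)])
v14: WRITE a=1  (a history now [(8, 14), (13, 16), (14, 1)])
READ a @v3: history=[(8, 14), (13, 16), (14, 1)] -> no version <= 3 -> NONE
v15: WRITE a=51  (a history now [(8, 14), (13, 16), (14, 1), (15, 51)])
v16: WRITE a=26  (a history now [(8, 14), (13, 16), (14, 1), (15, 51), (16, 26)])
READ a @v5: history=[(8, 14), (13, 16), (14, 1), (15, 51), (16, 26)] -> no version <= 5 -> NONE
READ b @v5: history=[(2, 20), (3, 45), (4, 41), (5, 55), (10, 28)] -> pick v5 -> 55
v17: WRITE b=27  (b history now [(2, 20), (3, 45), (4, 41), (5, 55), (10, 28), (17, 27)])
READ a @v6: history=[(8, 14), (13, 16), (14, 1), (15, 51), (16, 26)] -> no version <= 6 -> NONE
Read results in order: ['NONE', '41', '7', '7', '14', '55', 'NONE', 'NONE', '55', 'NONE']
NONE count = 4

Answer: 4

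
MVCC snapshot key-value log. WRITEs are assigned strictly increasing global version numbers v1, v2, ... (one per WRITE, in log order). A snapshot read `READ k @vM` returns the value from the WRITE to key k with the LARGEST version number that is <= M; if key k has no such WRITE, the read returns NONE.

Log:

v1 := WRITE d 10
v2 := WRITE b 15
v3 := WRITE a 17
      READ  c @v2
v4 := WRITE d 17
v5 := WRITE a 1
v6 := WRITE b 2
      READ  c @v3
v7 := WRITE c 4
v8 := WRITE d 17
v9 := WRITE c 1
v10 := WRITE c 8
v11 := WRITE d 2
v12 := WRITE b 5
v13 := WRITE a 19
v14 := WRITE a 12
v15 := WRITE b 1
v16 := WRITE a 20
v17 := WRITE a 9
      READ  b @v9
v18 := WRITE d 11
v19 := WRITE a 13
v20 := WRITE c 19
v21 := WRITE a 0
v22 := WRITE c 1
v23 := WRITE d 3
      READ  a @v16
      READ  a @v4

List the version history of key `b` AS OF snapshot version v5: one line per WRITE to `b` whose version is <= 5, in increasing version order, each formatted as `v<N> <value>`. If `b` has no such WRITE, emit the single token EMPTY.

Scan writes for key=b with version <= 5:
  v1 WRITE d 10 -> skip
  v2 WRITE b 15 -> keep
  v3 WRITE a 17 -> skip
  v4 WRITE d 17 -> skip
  v5 WRITE a 1 -> skip
  v6 WRITE b 2 -> drop (> snap)
  v7 WRITE c 4 -> skip
  v8 WRITE d 17 -> skip
  v9 WRITE c 1 -> skip
  v10 WRITE c 8 -> skip
  v11 WRITE d 2 -> skip
  v12 WRITE b 5 -> drop (> snap)
  v13 WRITE a 19 -> skip
  v14 WRITE a 12 -> skip
  v15 WRITE b 1 -> drop (> snap)
  v16 WRITE a 20 -> skip
  v17 WRITE a 9 -> skip
  v18 WRITE d 11 -> skip
  v19 WRITE a 13 -> skip
  v20 WRITE c 19 -> skip
  v21 WRITE a 0 -> skip
  v22 WRITE c 1 -> skip
  v23 WRITE d 3 -> skip
Collected: [(2, 15)]

Answer: v2 15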